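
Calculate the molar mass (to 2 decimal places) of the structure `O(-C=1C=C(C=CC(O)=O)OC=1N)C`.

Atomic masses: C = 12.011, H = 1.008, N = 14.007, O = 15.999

183.16

Molecular formula: C8H9NO4.
M = 8×12.011 + 9×1.008 + 1×14.007 + 4×15.999 = 183.16 g/mol.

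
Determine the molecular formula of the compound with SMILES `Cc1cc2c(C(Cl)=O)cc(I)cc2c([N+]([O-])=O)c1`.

Heavy atoms from the SMILES: 12 C, 1 Cl, 1 I, 1 N, 3 O.
Implicit hydrogens by atom environment:
  6 × C (aromatic): no H
  4 × C (aromatic): 1 H each → 4
  2 × O: no H
  1 × C: 3 H
  1 × C: no H
  1 × Cl: no H
  1 × I: no H
  1 × N (charge +1): no H
  1 × O (charge -1): no H
  Total hydrogens = 7.
Molecular formula: C12H7ClINO3

C12H7ClINO3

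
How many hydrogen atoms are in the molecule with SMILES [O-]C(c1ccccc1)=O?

Hydrogens are implicit in SMILES; fill each atom to its normal valence:
  5 × C (aromatic): 1 H each → 5
  1 × C (aromatic): no H
  1 × C: no H
  1 × O: no H
  1 × O (charge -1): no H
  Total hydrogens = 5.

5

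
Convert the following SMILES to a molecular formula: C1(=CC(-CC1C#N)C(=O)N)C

Heavy atoms from the SMILES: 8 C, 2 N, 1 O.
Implicit hydrogens by atom environment:
  3 × C: 1 H each → 3
  3 × C: no H
  1 × C: 3 H
  1 × C: 2 H
  1 × N: 2 H
  1 × N: no H
  1 × O: no H
  Total hydrogens = 10.
Molecular formula: C8H10N2O

C8H10N2O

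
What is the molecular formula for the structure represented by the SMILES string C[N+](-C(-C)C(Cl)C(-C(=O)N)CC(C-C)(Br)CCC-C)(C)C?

Heavy atoms from the SMILES: 1 Br, 16 C, 1 Cl, 2 N, 1 O.
Implicit hydrogens by atom environment:
  6 × C: 3 H each → 18
  5 × C: 2 H each → 10
  3 × C: 1 H each → 3
  2 × C: no H
  1 × Br: no H
  1 × Cl: no H
  1 × N: 2 H
  1 × N (charge +1): no H
  1 × O: no H
  Total hydrogens = 33.
Net charge +1.
Molecular formula: C16H33BrClN2O+

C16H33BrClN2O+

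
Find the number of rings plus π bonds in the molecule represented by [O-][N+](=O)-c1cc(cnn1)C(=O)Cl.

6

Molecular formula from the SMILES: C5H2ClN3O3.
DoU = (2C + 2 + N − H − X)/2 = (2·5 + 2 + 3 − 2 − 1)/2 = 12/2 = 6.
(Structurally: 1 ring(s) + 5 π bond(s) = 6.)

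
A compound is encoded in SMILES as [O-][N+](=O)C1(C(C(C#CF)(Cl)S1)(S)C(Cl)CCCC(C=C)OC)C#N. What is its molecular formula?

C14H15Cl2FN2O3S2

Heavy atoms from the SMILES: 14 C, 2 Cl, 1 F, 2 N, 3 O, 2 S.
Implicit hydrogens by atom environment:
  6 × C: no H
  4 × C: 2 H each → 8
  3 × C: 1 H each → 3
  2 × Cl: no H
  2 × O: no H
  1 × C: 3 H
  1 × F: no H
  1 × N (charge +1): no H
  1 × N: no H
  1 × O (charge -1): no H
  1 × S: 1 H
  1 × S: no H
  Total hydrogens = 15.
Molecular formula: C14H15Cl2FN2O3S2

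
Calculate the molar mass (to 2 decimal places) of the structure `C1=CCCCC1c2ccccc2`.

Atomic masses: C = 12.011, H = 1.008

158.24

Molecular formula: C12H14.
M = 12×12.011 + 14×1.008 = 158.24 g/mol.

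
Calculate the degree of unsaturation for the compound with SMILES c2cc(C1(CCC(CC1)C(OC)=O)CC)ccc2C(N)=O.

7

Molecular formula from the SMILES: C17H23NO3.
DoU = (2C + 2 + N − H − X)/2 = (2·17 + 2 + 1 − 23 − 0)/2 = 14/2 = 7.
(Structurally: 2 ring(s) + 5 π bond(s) = 7.)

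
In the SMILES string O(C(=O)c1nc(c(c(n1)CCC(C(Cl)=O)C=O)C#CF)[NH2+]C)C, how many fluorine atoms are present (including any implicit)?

1

The symbol for fluorine appears 1 time in the SMILES.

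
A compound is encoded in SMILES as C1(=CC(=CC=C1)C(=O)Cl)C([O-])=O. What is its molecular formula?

C8H4ClO3-

Heavy atoms from the SMILES: 8 C, 1 Cl, 3 O.
Implicit hydrogens by atom environment:
  4 × C (aromatic): 1 H each → 4
  2 × C (aromatic): no H
  2 × C: no H
  2 × O: no H
  1 × Cl: no H
  1 × O (charge -1): no H
  Total hydrogens = 4.
Net charge -1.
Molecular formula: C8H4ClO3-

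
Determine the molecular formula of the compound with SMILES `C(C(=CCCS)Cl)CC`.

Heavy atoms from the SMILES: 7 C, 1 Cl, 1 S.
Implicit hydrogens by atom environment:
  4 × C: 2 H each → 8
  1 × C: 3 H
  1 × C: 1 H
  1 × C: no H
  1 × Cl: no H
  1 × S: 1 H
  Total hydrogens = 13.
Molecular formula: C7H13ClS

C7H13ClS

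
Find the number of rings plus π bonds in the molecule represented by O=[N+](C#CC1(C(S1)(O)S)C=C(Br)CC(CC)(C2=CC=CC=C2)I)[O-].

9

Molecular formula from the SMILES: C16H15BrINO3S2.
DoU = (2C + 2 + N − H − X)/2 = (2·16 + 2 + 1 − 15 − 2)/2 = 18/2 = 9.
(Structurally: 2 ring(s) + 7 π bond(s) = 9.)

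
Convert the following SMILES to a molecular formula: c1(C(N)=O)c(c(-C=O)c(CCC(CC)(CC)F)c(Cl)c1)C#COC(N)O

Heavy atoms from the SMILES: 18 C, 1 Cl, 1 F, 2 N, 4 O.
Implicit hydrogens by atom environment:
  5 × C (aromatic): no H
  4 × C: 2 H each → 8
  4 × C: no H
  3 × O: no H
  2 × C: 3 H each → 6
  2 × C: 1 H each → 2
  2 × N: 2 H each → 4
  1 × C (aromatic): 1 H
  1 × Cl: no H
  1 × F: no H
  1 × O: 1 H
  Total hydrogens = 22.
Molecular formula: C18H22ClFN2O4

C18H22ClFN2O4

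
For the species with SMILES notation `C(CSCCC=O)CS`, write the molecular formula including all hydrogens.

Heavy atoms from the SMILES: 6 C, 1 O, 2 S.
Implicit hydrogens by atom environment:
  5 × C: 2 H each → 10
  1 × C: 1 H
  1 × O: no H
  1 × S: 1 H
  1 × S: no H
  Total hydrogens = 12.
Molecular formula: C6H12OS2

C6H12OS2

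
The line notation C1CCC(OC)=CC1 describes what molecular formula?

Heavy atoms from the SMILES: 7 C, 1 O.
Implicit hydrogens by atom environment:
  4 × C: 2 H each → 8
  1 × C: 3 H
  1 × C: 1 H
  1 × C: no H
  1 × O: no H
  Total hydrogens = 12.
Molecular formula: C7H12O

C7H12O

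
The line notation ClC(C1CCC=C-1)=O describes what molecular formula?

Heavy atoms from the SMILES: 6 C, 1 Cl, 1 O.
Implicit hydrogens by atom environment:
  3 × C: 1 H each → 3
  2 × C: 2 H each → 4
  1 × C: no H
  1 × Cl: no H
  1 × O: no H
  Total hydrogens = 7.
Molecular formula: C6H7ClO

C6H7ClO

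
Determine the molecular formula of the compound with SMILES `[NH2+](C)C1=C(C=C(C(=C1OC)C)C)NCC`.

C12H21N2O+

Heavy atoms from the SMILES: 12 C, 2 N, 1 O.
Implicit hydrogens by atom environment:
  5 × C: 3 H each → 15
  5 × C (aromatic): no H
  1 × C: 2 H
  1 × C (aromatic): 1 H
  1 × N (charge +1): 2 H
  1 × N: 1 H
  1 × O: no H
  Total hydrogens = 21.
Net charge +1.
Molecular formula: C12H21N2O+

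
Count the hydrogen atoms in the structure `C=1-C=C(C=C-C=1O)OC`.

Hydrogens are implicit in SMILES; fill each atom to its normal valence:
  4 × C (aromatic): 1 H each → 4
  2 × C (aromatic): no H
  1 × C: 3 H
  1 × O: 1 H
  1 × O: no H
  Total hydrogens = 8.

8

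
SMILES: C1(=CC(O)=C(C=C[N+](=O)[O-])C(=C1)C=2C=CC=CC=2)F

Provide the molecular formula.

C14H10FNO3

Heavy atoms from the SMILES: 14 C, 1 F, 1 N, 3 O.
Implicit hydrogens by atom environment:
  7 × C (aromatic): 1 H each → 7
  5 × C (aromatic): no H
  2 × C: 1 H each → 2
  1 × F: no H
  1 × N (charge +1): no H
  1 × O: 1 H
  1 × O: no H
  1 × O (charge -1): no H
  Total hydrogens = 10.
Molecular formula: C14H10FNO3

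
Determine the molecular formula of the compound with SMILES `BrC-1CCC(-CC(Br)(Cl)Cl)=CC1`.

Heavy atoms from the SMILES: 2 Br, 8 C, 2 Cl.
Implicit hydrogens by atom environment:
  4 × C: 2 H each → 8
  2 × Br: no H
  2 × C: 1 H each → 2
  2 × C: no H
  2 × Cl: no H
  Total hydrogens = 10.
Molecular formula: C8H10Br2Cl2

C8H10Br2Cl2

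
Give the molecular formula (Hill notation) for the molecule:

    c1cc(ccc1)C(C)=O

C8H8O

Heavy atoms from the SMILES: 8 C, 1 O.
Implicit hydrogens by atom environment:
  5 × C (aromatic): 1 H each → 5
  1 × C: 3 H
  1 × C (aromatic): no H
  1 × C: no H
  1 × O: no H
  Total hydrogens = 8.
Molecular formula: C8H8O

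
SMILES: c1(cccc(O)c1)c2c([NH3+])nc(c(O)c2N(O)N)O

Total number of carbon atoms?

11

The symbol for carbon appears 11 times in the SMILES. Lowercase c denotes aromatic carbon and counts toward C.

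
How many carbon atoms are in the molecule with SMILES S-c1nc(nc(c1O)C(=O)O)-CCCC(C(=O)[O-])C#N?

11

The symbol for carbon appears 11 times in the SMILES. Lowercase c denotes aromatic carbon and counts toward C.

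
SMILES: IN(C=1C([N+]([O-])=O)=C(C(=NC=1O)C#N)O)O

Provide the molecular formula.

Heavy atoms from the SMILES: 6 C, 1 I, 4 N, 5 O.
Implicit hydrogens by atom environment:
  5 × C (aromatic): no H
  3 × O: 1 H each → 3
  2 × N: no H
  1 × C: no H
  1 × I: no H
  1 × N (aromatic): no H
  1 × N (charge +1): no H
  1 × O: no H
  1 × O (charge -1): no H
  Total hydrogens = 3.
Molecular formula: C6H3IN4O5

C6H3IN4O5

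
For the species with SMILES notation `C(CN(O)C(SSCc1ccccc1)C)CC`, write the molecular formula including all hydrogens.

Heavy atoms from the SMILES: 13 C, 1 N, 1 O, 2 S.
Implicit hydrogens by atom environment:
  5 × C (aromatic): 1 H each → 5
  4 × C: 2 H each → 8
  2 × C: 3 H each → 6
  2 × S: no H
  1 × C: 1 H
  1 × C (aromatic): no H
  1 × N: no H
  1 × O: 1 H
  Total hydrogens = 21.
Molecular formula: C13H21NOS2

C13H21NOS2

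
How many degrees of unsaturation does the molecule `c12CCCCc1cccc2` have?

Molecular formula from the SMILES: C10H12.
DoU = (2C + 2 + N − H − X)/2 = (2·10 + 2 + 0 − 12 − 0)/2 = 10/2 = 5.
(Structurally: 2 ring(s) + 3 π bond(s) = 5.)

5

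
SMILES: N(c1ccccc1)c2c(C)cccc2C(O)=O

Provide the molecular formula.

Heavy atoms from the SMILES: 14 C, 1 N, 2 O.
Implicit hydrogens by atom environment:
  8 × C (aromatic): 1 H each → 8
  4 × C (aromatic): no H
  1 × C: 3 H
  1 × C: no H
  1 × N: 1 H
  1 × O: 1 H
  1 × O: no H
  Total hydrogens = 13.
Molecular formula: C14H13NO2

C14H13NO2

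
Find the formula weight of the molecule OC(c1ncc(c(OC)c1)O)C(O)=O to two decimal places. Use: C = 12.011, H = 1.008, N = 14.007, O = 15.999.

199.16

Molecular formula: C8H9NO5.
M = 8×12.011 + 9×1.008 + 1×14.007 + 5×15.999 = 199.16 g/mol.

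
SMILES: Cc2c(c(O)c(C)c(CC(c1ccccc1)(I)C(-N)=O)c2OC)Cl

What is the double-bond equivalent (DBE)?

Molecular formula from the SMILES: C18H19ClINO3.
DoU = (2C + 2 + N − H − X)/2 = (2·18 + 2 + 1 − 19 − 2)/2 = 18/2 = 9.
(Structurally: 2 ring(s) + 7 π bond(s) = 9.)

9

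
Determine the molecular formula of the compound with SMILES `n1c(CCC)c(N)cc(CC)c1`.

Heavy atoms from the SMILES: 10 C, 2 N.
Implicit hydrogens by atom environment:
  3 × C: 2 H each → 6
  3 × C (aromatic): no H
  2 × C: 3 H each → 6
  2 × C (aromatic): 1 H each → 2
  1 × N: 2 H
  1 × N (aromatic): no H
  Total hydrogens = 16.
Molecular formula: C10H16N2

C10H16N2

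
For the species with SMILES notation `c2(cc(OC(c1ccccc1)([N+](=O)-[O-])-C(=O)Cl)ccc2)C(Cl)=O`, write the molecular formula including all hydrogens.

C15H9Cl2NO5

Heavy atoms from the SMILES: 15 C, 2 Cl, 1 N, 5 O.
Implicit hydrogens by atom environment:
  9 × C (aromatic): 1 H each → 9
  4 × O: no H
  3 × C: no H
  3 × C (aromatic): no H
  2 × Cl: no H
  1 × N (charge +1): no H
  1 × O (charge -1): no H
  Total hydrogens = 9.
Molecular formula: C15H9Cl2NO5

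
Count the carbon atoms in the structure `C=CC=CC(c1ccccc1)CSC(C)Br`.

The symbol for carbon appears 14 times in the SMILES. Lowercase c denotes aromatic carbon and counts toward C.

14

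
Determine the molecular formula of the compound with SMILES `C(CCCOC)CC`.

C7H16O

Heavy atoms from the SMILES: 7 C, 1 O.
Implicit hydrogens by atom environment:
  5 × C: 2 H each → 10
  2 × C: 3 H each → 6
  1 × O: no H
  Total hydrogens = 16.
Molecular formula: C7H16O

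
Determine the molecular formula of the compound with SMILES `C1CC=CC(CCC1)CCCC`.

Heavy atoms from the SMILES: 12 C.
Implicit hydrogens by atom environment:
  8 × C: 2 H each → 16
  3 × C: 1 H each → 3
  1 × C: 3 H
  Total hydrogens = 22.
Molecular formula: C12H22

C12H22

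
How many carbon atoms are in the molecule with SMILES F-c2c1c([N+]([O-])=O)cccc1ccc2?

10

The symbol for carbon appears 10 times in the SMILES. Lowercase c denotes aromatic carbon and counts toward C.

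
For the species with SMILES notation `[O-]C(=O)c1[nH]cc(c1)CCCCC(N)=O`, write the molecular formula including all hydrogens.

C10H13N2O3-

Heavy atoms from the SMILES: 10 C, 2 N, 3 O.
Implicit hydrogens by atom environment:
  4 × C: 2 H each → 8
  2 × C (aromatic): 1 H each → 2
  2 × C (aromatic): no H
  2 × C: no H
  2 × O: no H
  1 × N: 2 H
  1 × N (aromatic): 1 H
  1 × O (charge -1): no H
  Total hydrogens = 13.
Net charge -1.
Molecular formula: C10H13N2O3-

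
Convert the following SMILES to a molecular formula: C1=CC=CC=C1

C6H6

Heavy atoms from the SMILES: 6 C.
Implicit hydrogens by atom environment:
  6 × C (aromatic): 1 H each → 6
  Total hydrogens = 6.
Molecular formula: C6H6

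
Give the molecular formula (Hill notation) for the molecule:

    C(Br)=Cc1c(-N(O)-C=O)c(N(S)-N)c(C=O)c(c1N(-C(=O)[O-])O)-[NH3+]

C11H12BrN5O6S

Heavy atoms from the SMILES: 1 Br, 11 C, 5 N, 6 O, 1 S.
Implicit hydrogens by atom environment:
  6 × C (aromatic): no H
  4 × C: 1 H each → 4
  3 × N: no H
  3 × O: no H
  2 × O: 1 H each → 2
  1 × Br: no H
  1 × C: no H
  1 × N (charge +1): 3 H
  1 × N: 2 H
  1 × O (charge -1): no H
  1 × S: 1 H
  Total hydrogens = 12.
Molecular formula: C11H12BrN5O6S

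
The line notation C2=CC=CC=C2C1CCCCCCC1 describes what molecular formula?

C14H20

Heavy atoms from the SMILES: 14 C.
Implicit hydrogens by atom environment:
  7 × C: 2 H each → 14
  5 × C (aromatic): 1 H each → 5
  1 × C: 1 H
  1 × C (aromatic): no H
  Total hydrogens = 20.
Molecular formula: C14H20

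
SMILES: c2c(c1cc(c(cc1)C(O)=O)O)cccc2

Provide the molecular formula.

Heavy atoms from the SMILES: 13 C, 3 O.
Implicit hydrogens by atom environment:
  8 × C (aromatic): 1 H each → 8
  4 × C (aromatic): no H
  2 × O: 1 H each → 2
  1 × C: no H
  1 × O: no H
  Total hydrogens = 10.
Molecular formula: C13H10O3

C13H10O3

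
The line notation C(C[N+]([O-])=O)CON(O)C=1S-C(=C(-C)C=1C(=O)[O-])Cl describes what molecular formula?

Heavy atoms from the SMILES: 9 C, 1 Cl, 2 N, 6 O, 1 S.
Implicit hydrogens by atom environment:
  4 × C (aromatic): no H
  3 × C: 2 H each → 6
  3 × O: no H
  2 × O (charge -1): no H
  1 × C: 3 H
  1 × C: no H
  1 × Cl: no H
  1 × N: no H
  1 × N (charge +1): no H
  1 × O: 1 H
  1 × S (aromatic): no H
  Total hydrogens = 10.
Net charge -1.
Molecular formula: C9H10ClN2O6S-

C9H10ClN2O6S-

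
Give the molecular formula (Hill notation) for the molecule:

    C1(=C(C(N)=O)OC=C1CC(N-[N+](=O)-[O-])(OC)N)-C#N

C9H11N5O5

Heavy atoms from the SMILES: 9 C, 5 N, 5 O.
Implicit hydrogens by atom environment:
  3 × C (aromatic): no H
  3 × C: no H
  3 × O: no H
  2 × N: 2 H each → 4
  1 × C: 3 H
  1 × C: 2 H
  1 × C (aromatic): 1 H
  1 × N: 1 H
  1 × N: no H
  1 × N (charge +1): no H
  1 × O (aromatic): no H
  1 × O (charge -1): no H
  Total hydrogens = 11.
Molecular formula: C9H11N5O5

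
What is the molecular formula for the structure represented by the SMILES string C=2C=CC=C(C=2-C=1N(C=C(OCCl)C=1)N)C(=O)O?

C12H11ClN2O3

Heavy atoms from the SMILES: 12 C, 1 Cl, 2 N, 3 O.
Implicit hydrogens by atom environment:
  6 × C (aromatic): 1 H each → 6
  4 × C (aromatic): no H
  2 × O: no H
  1 × C: 2 H
  1 × C: no H
  1 × Cl: no H
  1 × N: 2 H
  1 × N (aromatic): no H
  1 × O: 1 H
  Total hydrogens = 11.
Molecular formula: C12H11ClN2O3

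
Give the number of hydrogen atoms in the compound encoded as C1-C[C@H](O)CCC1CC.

Hydrogens are implicit in SMILES; fill each atom to its normal valence:
  5 × C: 2 H each → 10
  2 × C: 1 H each → 2
  1 × C: 3 H
  1 × O: 1 H
  Total hydrogens = 16.

16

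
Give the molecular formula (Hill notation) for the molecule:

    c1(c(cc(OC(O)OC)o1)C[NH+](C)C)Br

Heavy atoms from the SMILES: 1 Br, 9 C, 1 N, 4 O.
Implicit hydrogens by atom environment:
  3 × C: 3 H each → 9
  3 × C (aromatic): no H
  2 × O: no H
  1 × Br: no H
  1 × C: 2 H
  1 × C (aromatic): 1 H
  1 × C: 1 H
  1 × N (charge +1): 1 H
  1 × O: 1 H
  1 × O (aromatic): no H
  Total hydrogens = 15.
Net charge +1.
Molecular formula: C9H15BrNO4+

C9H15BrNO4+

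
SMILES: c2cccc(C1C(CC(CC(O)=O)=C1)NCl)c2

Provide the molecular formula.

Heavy atoms from the SMILES: 13 C, 1 Cl, 1 N, 2 O.
Implicit hydrogens by atom environment:
  5 × C (aromatic): 1 H each → 5
  3 × C: 1 H each → 3
  2 × C: 2 H each → 4
  2 × C: no H
  1 × C (aromatic): no H
  1 × Cl: no H
  1 × N: 1 H
  1 × O: 1 H
  1 × O: no H
  Total hydrogens = 14.
Molecular formula: C13H14ClNO2

C13H14ClNO2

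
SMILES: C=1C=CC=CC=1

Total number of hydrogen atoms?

6

Hydrogens are implicit in SMILES; fill each atom to its normal valence:
  6 × C (aromatic): 1 H each → 6
  Total hydrogens = 6.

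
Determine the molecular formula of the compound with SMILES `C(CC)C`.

Heavy atoms from the SMILES: 4 C.
Implicit hydrogens by atom environment:
  2 × C: 3 H each → 6
  2 × C: 2 H each → 4
  Total hydrogens = 10.
Molecular formula: C4H10

C4H10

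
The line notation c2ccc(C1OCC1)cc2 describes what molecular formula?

C9H10O

Heavy atoms from the SMILES: 9 C, 1 O.
Implicit hydrogens by atom environment:
  5 × C (aromatic): 1 H each → 5
  2 × C: 2 H each → 4
  1 × C: 1 H
  1 × C (aromatic): no H
  1 × O: no H
  Total hydrogens = 10.
Molecular formula: C9H10O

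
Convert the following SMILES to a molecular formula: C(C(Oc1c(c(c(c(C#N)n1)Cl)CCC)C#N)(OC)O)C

Heavy atoms from the SMILES: 14 C, 1 Cl, 3 N, 3 O.
Implicit hydrogens by atom environment:
  5 × C (aromatic): no H
  3 × C: 3 H each → 9
  3 × C: 2 H each → 6
  3 × C: no H
  2 × N: no H
  2 × O: no H
  1 × Cl: no H
  1 × N (aromatic): no H
  1 × O: 1 H
  Total hydrogens = 16.
Molecular formula: C14H16ClN3O3

C14H16ClN3O3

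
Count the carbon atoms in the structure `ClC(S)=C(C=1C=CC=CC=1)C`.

9

The symbol for carbon appears 9 times in the SMILES. (Cl is a single chlorine, not C + l.)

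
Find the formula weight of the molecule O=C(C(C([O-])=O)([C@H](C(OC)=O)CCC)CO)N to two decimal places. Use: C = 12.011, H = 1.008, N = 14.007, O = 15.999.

246.24

Molecular formula: C10H16NO6-.
M = 10×12.011 + 16×1.008 + 1×14.007 + 6×15.999 = 246.24 g/mol.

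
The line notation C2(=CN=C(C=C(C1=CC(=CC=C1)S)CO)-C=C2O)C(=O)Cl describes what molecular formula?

C15H12ClNO3S

Heavy atoms from the SMILES: 15 C, 1 Cl, 1 N, 3 O, 1 S.
Implicit hydrogens by atom environment:
  6 × C (aromatic): 1 H each → 6
  5 × C (aromatic): no H
  2 × C: no H
  2 × O: 1 H each → 2
  1 × C: 2 H
  1 × C: 1 H
  1 × Cl: no H
  1 × N (aromatic): no H
  1 × O: no H
  1 × S: 1 H
  Total hydrogens = 12.
Molecular formula: C15H12ClNO3S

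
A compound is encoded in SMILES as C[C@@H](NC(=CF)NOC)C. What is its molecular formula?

C6H13FN2O

Heavy atoms from the SMILES: 6 C, 1 F, 2 N, 1 O.
Implicit hydrogens by atom environment:
  3 × C: 3 H each → 9
  2 × C: 1 H each → 2
  2 × N: 1 H each → 2
  1 × C: no H
  1 × F: no H
  1 × O: no H
  Total hydrogens = 13.
Molecular formula: C6H13FN2O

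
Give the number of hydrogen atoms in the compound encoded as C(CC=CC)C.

Hydrogens are implicit in SMILES; fill each atom to its normal valence:
  2 × C: 3 H each → 6
  2 × C: 2 H each → 4
  2 × C: 1 H each → 2
  Total hydrogens = 12.

12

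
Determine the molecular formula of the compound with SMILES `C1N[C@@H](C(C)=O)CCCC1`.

Heavy atoms from the SMILES: 8 C, 1 N, 1 O.
Implicit hydrogens by atom environment:
  5 × C: 2 H each → 10
  1 × C: 3 H
  1 × C: 1 H
  1 × C: no H
  1 × N: 1 H
  1 × O: no H
  Total hydrogens = 15.
Molecular formula: C8H15NO

C8H15NO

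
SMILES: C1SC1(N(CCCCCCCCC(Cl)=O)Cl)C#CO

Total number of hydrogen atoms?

Hydrogens are implicit in SMILES; fill each atom to its normal valence:
  9 × C: 2 H each → 18
  4 × C: no H
  2 × Cl: no H
  1 × N: no H
  1 × O: 1 H
  1 × O: no H
  1 × S: no H
  Total hydrogens = 19.

19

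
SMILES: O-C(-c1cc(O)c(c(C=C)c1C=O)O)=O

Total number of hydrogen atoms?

8

Hydrogens are implicit in SMILES; fill each atom to its normal valence:
  5 × C (aromatic): no H
  3 × O: 1 H each → 3
  2 × C: 1 H each → 2
  2 × O: no H
  1 × C: 2 H
  1 × C (aromatic): 1 H
  1 × C: no H
  Total hydrogens = 8.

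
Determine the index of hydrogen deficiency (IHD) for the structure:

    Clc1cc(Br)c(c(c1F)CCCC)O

Molecular formula from the SMILES: C10H11BrClFO.
DoU = (2C + 2 + N − H − X)/2 = (2·10 + 2 + 0 − 11 − 3)/2 = 8/2 = 4.
(Structurally: 1 ring(s) + 3 π bond(s) = 4.)

4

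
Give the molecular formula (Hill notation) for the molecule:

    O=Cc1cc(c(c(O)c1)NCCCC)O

Heavy atoms from the SMILES: 11 C, 1 N, 3 O.
Implicit hydrogens by atom environment:
  4 × C (aromatic): no H
  3 × C: 2 H each → 6
  2 × C (aromatic): 1 H each → 2
  2 × O: 1 H each → 2
  1 × C: 3 H
  1 × C: 1 H
  1 × N: 1 H
  1 × O: no H
  Total hydrogens = 15.
Molecular formula: C11H15NO3

C11H15NO3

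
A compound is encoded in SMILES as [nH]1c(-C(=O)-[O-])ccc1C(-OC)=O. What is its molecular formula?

Heavy atoms from the SMILES: 7 C, 1 N, 4 O.
Implicit hydrogens by atom environment:
  3 × O: no H
  2 × C (aromatic): 1 H each → 2
  2 × C (aromatic): no H
  2 × C: no H
  1 × C: 3 H
  1 × N (aromatic): 1 H
  1 × O (charge -1): no H
  Total hydrogens = 6.
Net charge -1.
Molecular formula: C7H6NO4-

C7H6NO4-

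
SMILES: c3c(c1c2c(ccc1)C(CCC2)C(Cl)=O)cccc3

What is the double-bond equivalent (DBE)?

10

Molecular formula from the SMILES: C17H15ClO.
DoU = (2C + 2 + N − H − X)/2 = (2·17 + 2 + 0 − 15 − 1)/2 = 20/2 = 10.
(Structurally: 3 ring(s) + 7 π bond(s) = 10.)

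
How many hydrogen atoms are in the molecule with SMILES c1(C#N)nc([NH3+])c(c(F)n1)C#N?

Hydrogens are implicit in SMILES; fill each atom to its normal valence:
  4 × C (aromatic): no H
  2 × C: no H
  2 × N (aromatic): no H
  2 × N: no H
  1 × F: no H
  1 × N (charge +1): 3 H
  Total hydrogens = 3.

3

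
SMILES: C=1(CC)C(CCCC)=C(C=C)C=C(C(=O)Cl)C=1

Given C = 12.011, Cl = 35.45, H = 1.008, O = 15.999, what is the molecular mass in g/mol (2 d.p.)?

250.77

Molecular formula: C15H19ClO.
M = 15×12.011 + 1×35.45 + 19×1.008 + 1×15.999 = 250.77 g/mol.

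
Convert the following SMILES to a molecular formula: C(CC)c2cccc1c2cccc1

Heavy atoms from the SMILES: 13 C.
Implicit hydrogens by atom environment:
  7 × C (aromatic): 1 H each → 7
  3 × C (aromatic): no H
  2 × C: 2 H each → 4
  1 × C: 3 H
  Total hydrogens = 14.
Molecular formula: C13H14

C13H14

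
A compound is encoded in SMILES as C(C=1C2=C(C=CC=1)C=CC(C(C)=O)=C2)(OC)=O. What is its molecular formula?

Heavy atoms from the SMILES: 14 C, 3 O.
Implicit hydrogens by atom environment:
  6 × C (aromatic): 1 H each → 6
  4 × C (aromatic): no H
  3 × O: no H
  2 × C: 3 H each → 6
  2 × C: no H
  Total hydrogens = 12.
Molecular formula: C14H12O3

C14H12O3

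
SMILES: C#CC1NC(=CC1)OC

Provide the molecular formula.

C7H9NO

Heavy atoms from the SMILES: 7 C, 1 N, 1 O.
Implicit hydrogens by atom environment:
  3 × C: 1 H each → 3
  2 × C: no H
  1 × C: 3 H
  1 × C: 2 H
  1 × N: 1 H
  1 × O: no H
  Total hydrogens = 9.
Molecular formula: C7H9NO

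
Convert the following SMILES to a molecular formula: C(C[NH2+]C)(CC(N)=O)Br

Heavy atoms from the SMILES: 1 Br, 5 C, 2 N, 1 O.
Implicit hydrogens by atom environment:
  2 × C: 2 H each → 4
  1 × Br: no H
  1 × C: 3 H
  1 × C: 1 H
  1 × C: no H
  1 × N: 2 H
  1 × N (charge +1): 2 H
  1 × O: no H
  Total hydrogens = 12.
Net charge +1.
Molecular formula: C5H12BrN2O+

C5H12BrN2O+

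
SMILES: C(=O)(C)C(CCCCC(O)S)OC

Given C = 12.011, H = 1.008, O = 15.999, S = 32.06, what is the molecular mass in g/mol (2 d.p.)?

206.30

Molecular formula: C9H18O3S.
M = 9×12.011 + 18×1.008 + 3×15.999 + 1×32.06 = 206.30 g/mol.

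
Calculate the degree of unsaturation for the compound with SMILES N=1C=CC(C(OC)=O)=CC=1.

5

Molecular formula from the SMILES: C7H7NO2.
DoU = (2C + 2 + N − H − X)/2 = (2·7 + 2 + 1 − 7 − 0)/2 = 10/2 = 5.
(Structurally: 1 ring(s) + 4 π bond(s) = 5.)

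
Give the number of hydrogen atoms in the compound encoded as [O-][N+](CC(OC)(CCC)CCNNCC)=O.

Hydrogens are implicit in SMILES; fill each atom to its normal valence:
  6 × C: 2 H each → 12
  3 × C: 3 H each → 9
  2 × N: 1 H each → 2
  2 × O: no H
  1 × C: no H
  1 × N (charge +1): no H
  1 × O (charge -1): no H
  Total hydrogens = 23.

23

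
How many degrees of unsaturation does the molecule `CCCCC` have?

0

Molecular formula from the SMILES: C5H12.
DoU = (2C + 2 + N − H − X)/2 = (2·5 + 2 + 0 − 12 − 0)/2 = 0/2 = 0.
(Structurally: 0 ring(s) + 0 π bond(s) = 0.)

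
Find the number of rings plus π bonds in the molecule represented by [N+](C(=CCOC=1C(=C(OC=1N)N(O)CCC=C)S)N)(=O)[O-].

Molecular formula from the SMILES: C11H16N4O5S.
DoU = (2C + 2 + N − H − X)/2 = (2·11 + 2 + 4 − 16 − 0)/2 = 12/2 = 6.
(Structurally: 1 ring(s) + 5 π bond(s) = 6.)

6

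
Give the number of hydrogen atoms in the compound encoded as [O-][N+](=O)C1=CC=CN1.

4

Hydrogens are implicit in SMILES; fill each atom to its normal valence:
  3 × C (aromatic): 1 H each → 3
  1 × C (aromatic): no H
  1 × N (aromatic): 1 H
  1 × N (charge +1): no H
  1 × O: no H
  1 × O (charge -1): no H
  Total hydrogens = 4.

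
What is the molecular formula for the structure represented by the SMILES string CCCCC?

C5H12

Heavy atoms from the SMILES: 5 C.
Implicit hydrogens by atom environment:
  3 × C: 2 H each → 6
  2 × C: 3 H each → 6
  Total hydrogens = 12.
Molecular formula: C5H12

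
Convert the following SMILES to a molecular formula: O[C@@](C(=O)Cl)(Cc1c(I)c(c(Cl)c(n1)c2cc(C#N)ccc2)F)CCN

Heavy atoms from the SMILES: 17 C, 2 Cl, 1 F, 1 I, 3 N, 2 O.
Implicit hydrogens by atom environment:
  7 × C (aromatic): no H
  4 × C (aromatic): 1 H each → 4
  3 × C: 2 H each → 6
  3 × C: no H
  2 × Cl: no H
  1 × F: no H
  1 × I: no H
  1 × N: 2 H
  1 × N (aromatic): no H
  1 × N: no H
  1 × O: 1 H
  1 × O: no H
  Total hydrogens = 13.
Molecular formula: C17H13Cl2FIN3O2

C17H13Cl2FIN3O2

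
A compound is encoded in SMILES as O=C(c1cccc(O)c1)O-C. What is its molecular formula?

Heavy atoms from the SMILES: 8 C, 3 O.
Implicit hydrogens by atom environment:
  4 × C (aromatic): 1 H each → 4
  2 × C (aromatic): no H
  2 × O: no H
  1 × C: 3 H
  1 × C: no H
  1 × O: 1 H
  Total hydrogens = 8.
Molecular formula: C8H8O3

C8H8O3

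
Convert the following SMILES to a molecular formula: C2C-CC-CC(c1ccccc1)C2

C13H18

Heavy atoms from the SMILES: 13 C.
Implicit hydrogens by atom environment:
  6 × C: 2 H each → 12
  5 × C (aromatic): 1 H each → 5
  1 × C: 1 H
  1 × C (aromatic): no H
  Total hydrogens = 18.
Molecular formula: C13H18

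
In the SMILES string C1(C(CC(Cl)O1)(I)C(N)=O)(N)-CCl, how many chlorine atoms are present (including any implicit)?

The symbol for chlorine appears 2 times in the SMILES.

2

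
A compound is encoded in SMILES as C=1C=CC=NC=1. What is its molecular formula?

Heavy atoms from the SMILES: 5 C, 1 N.
Implicit hydrogens by atom environment:
  5 × C (aromatic): 1 H each → 5
  1 × N (aromatic): no H
  Total hydrogens = 5.
Molecular formula: C5H5N

C5H5N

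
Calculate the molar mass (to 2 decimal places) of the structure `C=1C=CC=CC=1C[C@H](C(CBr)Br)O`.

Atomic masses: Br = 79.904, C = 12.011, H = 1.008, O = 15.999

308.01

Molecular formula: C10H12Br2O.
M = 2×79.904 + 10×12.011 + 12×1.008 + 1×15.999 = 308.01 g/mol.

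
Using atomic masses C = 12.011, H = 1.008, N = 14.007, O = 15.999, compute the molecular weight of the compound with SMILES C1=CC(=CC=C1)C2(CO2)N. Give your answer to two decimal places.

Molecular formula: C8H9NO.
M = 8×12.011 + 9×1.008 + 1×14.007 + 1×15.999 = 135.17 g/mol.

135.17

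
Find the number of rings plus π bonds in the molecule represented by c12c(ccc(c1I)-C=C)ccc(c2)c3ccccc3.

12

Molecular formula from the SMILES: C18H13I.
DoU = (2C + 2 + N − H − X)/2 = (2·18 + 2 + 0 − 13 − 1)/2 = 24/2 = 12.
(Structurally: 3 ring(s) + 9 π bond(s) = 12.)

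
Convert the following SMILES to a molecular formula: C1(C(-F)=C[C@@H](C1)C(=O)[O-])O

Heavy atoms from the SMILES: 6 C, 1 F, 3 O.
Implicit hydrogens by atom environment:
  3 × C: 1 H each → 3
  2 × C: no H
  1 × C: 2 H
  1 × F: no H
  1 × O: 1 H
  1 × O: no H
  1 × O (charge -1): no H
  Total hydrogens = 6.
Net charge -1.
Molecular formula: C6H6FO3-

C6H6FO3-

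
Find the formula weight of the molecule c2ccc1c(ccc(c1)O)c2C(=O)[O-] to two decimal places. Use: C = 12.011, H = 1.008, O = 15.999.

187.17

Molecular formula: C11H7O3-.
M = 11×12.011 + 7×1.008 + 3×15.999 = 187.17 g/mol.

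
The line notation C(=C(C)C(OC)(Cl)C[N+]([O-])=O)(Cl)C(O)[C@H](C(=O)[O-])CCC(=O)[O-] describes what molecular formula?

Heavy atoms from the SMILES: 12 C, 2 Cl, 1 N, 8 O.
Implicit hydrogens by atom environment:
  5 × C: no H
  4 × O: no H
  3 × C: 2 H each → 6
  3 × O (charge -1): no H
  2 × C: 3 H each → 6
  2 × C: 1 H each → 2
  2 × Cl: no H
  1 × N (charge +1): no H
  1 × O: 1 H
  Total hydrogens = 15.
Net charge -2.
Molecular formula: [C12H15Cl2NO8]2-

[C12H15Cl2NO8]2-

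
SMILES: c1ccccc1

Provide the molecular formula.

Heavy atoms from the SMILES: 6 C.
Implicit hydrogens by atom environment:
  6 × C (aromatic): 1 H each → 6
  Total hydrogens = 6.
Molecular formula: C6H6

C6H6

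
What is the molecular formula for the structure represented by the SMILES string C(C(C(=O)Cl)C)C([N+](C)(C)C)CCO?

Heavy atoms from the SMILES: 10 C, 1 Cl, 1 N, 2 O.
Implicit hydrogens by atom environment:
  4 × C: 3 H each → 12
  3 × C: 2 H each → 6
  2 × C: 1 H each → 2
  1 × C: no H
  1 × Cl: no H
  1 × N (charge +1): no H
  1 × O: 1 H
  1 × O: no H
  Total hydrogens = 21.
Net charge +1.
Molecular formula: C10H21ClNO2+

C10H21ClNO2+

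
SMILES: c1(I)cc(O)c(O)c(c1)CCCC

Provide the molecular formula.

C10H13IO2

Heavy atoms from the SMILES: 10 C, 1 I, 2 O.
Implicit hydrogens by atom environment:
  4 × C (aromatic): no H
  3 × C: 2 H each → 6
  2 × C (aromatic): 1 H each → 2
  2 × O: 1 H each → 2
  1 × C: 3 H
  1 × I: no H
  Total hydrogens = 13.
Molecular formula: C10H13IO2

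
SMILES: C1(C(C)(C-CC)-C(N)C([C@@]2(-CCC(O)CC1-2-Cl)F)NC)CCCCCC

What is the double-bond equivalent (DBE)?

Molecular formula from the SMILES: C21H40ClFN2O.
DoU = (2C + 2 + N − H − X)/2 = (2·21 + 2 + 2 − 40 − 2)/2 = 4/2 = 2.
(Structurally: 2 ring(s) + 0 π bond(s) = 2.)

2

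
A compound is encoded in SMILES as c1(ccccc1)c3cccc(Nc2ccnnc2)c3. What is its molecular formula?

C16H13N3

Heavy atoms from the SMILES: 16 C, 3 N.
Implicit hydrogens by atom environment:
  12 × C (aromatic): 1 H each → 12
  4 × C (aromatic): no H
  2 × N (aromatic): no H
  1 × N: 1 H
  Total hydrogens = 13.
Molecular formula: C16H13N3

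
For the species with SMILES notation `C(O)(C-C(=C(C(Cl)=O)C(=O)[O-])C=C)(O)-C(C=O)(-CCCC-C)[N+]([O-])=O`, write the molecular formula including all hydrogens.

Heavy atoms from the SMILES: 15 C, 1 Cl, 1 N, 8 O.
Implicit hydrogens by atom environment:
  6 × C: 2 H each → 12
  6 × C: no H
  4 × O: no H
  2 × C: 1 H each → 2
  2 × O: 1 H each → 2
  2 × O (charge -1): no H
  1 × C: 3 H
  1 × Cl: no H
  1 × N (charge +1): no H
  Total hydrogens = 19.
Net charge -1.
Molecular formula: C15H19ClNO8-

C15H19ClNO8-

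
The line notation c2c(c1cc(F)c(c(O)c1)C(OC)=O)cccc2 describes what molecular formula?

C14H11FO3

Heavy atoms from the SMILES: 14 C, 1 F, 3 O.
Implicit hydrogens by atom environment:
  7 × C (aromatic): 1 H each → 7
  5 × C (aromatic): no H
  2 × O: no H
  1 × C: 3 H
  1 × C: no H
  1 × F: no H
  1 × O: 1 H
  Total hydrogens = 11.
Molecular formula: C14H11FO3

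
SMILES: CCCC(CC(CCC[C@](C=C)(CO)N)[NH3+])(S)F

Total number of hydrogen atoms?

Hydrogens are implicit in SMILES; fill each atom to its normal valence:
  8 × C: 2 H each → 16
  2 × C: 1 H each → 2
  2 × C: no H
  1 × C: 3 H
  1 × F: no H
  1 × N (charge +1): 3 H
  1 × N: 2 H
  1 × O: 1 H
  1 × S: 1 H
  Total hydrogens = 28.

28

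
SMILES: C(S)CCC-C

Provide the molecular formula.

C5H12S

Heavy atoms from the SMILES: 5 C, 1 S.
Implicit hydrogens by atom environment:
  4 × C: 2 H each → 8
  1 × C: 3 H
  1 × S: 1 H
  Total hydrogens = 12.
Molecular formula: C5H12S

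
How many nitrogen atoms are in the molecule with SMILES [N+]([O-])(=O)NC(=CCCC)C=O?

The symbol for nitrogen appears 2 times in the SMILES.

2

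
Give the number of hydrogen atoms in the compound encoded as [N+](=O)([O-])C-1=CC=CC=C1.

Hydrogens are implicit in SMILES; fill each atom to its normal valence:
  5 × C (aromatic): 1 H each → 5
  1 × C (aromatic): no H
  1 × N (charge +1): no H
  1 × O: no H
  1 × O (charge -1): no H
  Total hydrogens = 5.

5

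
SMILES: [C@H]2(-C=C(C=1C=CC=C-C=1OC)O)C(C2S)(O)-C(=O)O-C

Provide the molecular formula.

Heavy atoms from the SMILES: 14 C, 5 O, 1 S.
Implicit hydrogens by atom environment:
  4 × C (aromatic): 1 H each → 4
  3 × C: 1 H each → 3
  3 × C: no H
  3 × O: no H
  2 × C: 3 H each → 6
  2 × C (aromatic): no H
  2 × O: 1 H each → 2
  1 × S: 1 H
  Total hydrogens = 16.
Molecular formula: C14H16O5S

C14H16O5S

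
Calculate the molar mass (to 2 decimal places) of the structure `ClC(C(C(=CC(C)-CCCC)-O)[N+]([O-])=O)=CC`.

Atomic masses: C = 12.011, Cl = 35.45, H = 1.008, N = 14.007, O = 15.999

Molecular formula: C12H20ClNO3.
M = 12×12.011 + 1×35.45 + 20×1.008 + 1×14.007 + 3×15.999 = 261.75 g/mol.

261.75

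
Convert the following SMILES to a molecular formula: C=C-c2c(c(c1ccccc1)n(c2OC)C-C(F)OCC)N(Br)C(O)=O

Heavy atoms from the SMILES: 1 Br, 18 C, 1 F, 2 N, 4 O.
Implicit hydrogens by atom environment:
  5 × C (aromatic): 1 H each → 5
  5 × C (aromatic): no H
  3 × C: 2 H each → 6
  3 × O: no H
  2 × C: 3 H each → 6
  2 × C: 1 H each → 2
  1 × Br: no H
  1 × C: no H
  1 × F: no H
  1 × N (aromatic): no H
  1 × N: no H
  1 × O: 1 H
  Total hydrogens = 20.
Molecular formula: C18H20BrFN2O4

C18H20BrFN2O4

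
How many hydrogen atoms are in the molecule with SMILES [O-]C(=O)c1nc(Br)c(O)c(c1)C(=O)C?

Hydrogens are implicit in SMILES; fill each atom to its normal valence:
  4 × C (aromatic): no H
  2 × C: no H
  2 × O: no H
  1 × Br: no H
  1 × C: 3 H
  1 × C (aromatic): 1 H
  1 × N (aromatic): no H
  1 × O: 1 H
  1 × O (charge -1): no H
  Total hydrogens = 5.

5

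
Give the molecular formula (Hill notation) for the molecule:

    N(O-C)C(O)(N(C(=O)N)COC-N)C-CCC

C9H22N4O4

Heavy atoms from the SMILES: 9 C, 4 N, 4 O.
Implicit hydrogens by atom environment:
  5 × C: 2 H each → 10
  3 × O: no H
  2 × C: 3 H each → 6
  2 × C: no H
  2 × N: 2 H each → 4
  1 × N: 1 H
  1 × N: no H
  1 × O: 1 H
  Total hydrogens = 22.
Molecular formula: C9H22N4O4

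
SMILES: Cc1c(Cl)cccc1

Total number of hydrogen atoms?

Hydrogens are implicit in SMILES; fill each atom to its normal valence:
  4 × C (aromatic): 1 H each → 4
  2 × C (aromatic): no H
  1 × C: 3 H
  1 × Cl: no H
  Total hydrogens = 7.

7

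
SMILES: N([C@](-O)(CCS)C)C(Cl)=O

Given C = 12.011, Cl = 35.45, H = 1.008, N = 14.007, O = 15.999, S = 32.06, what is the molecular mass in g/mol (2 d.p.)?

183.65

Molecular formula: C5H10ClNO2S.
M = 5×12.011 + 1×35.45 + 10×1.008 + 1×14.007 + 2×15.999 + 1×32.06 = 183.65 g/mol.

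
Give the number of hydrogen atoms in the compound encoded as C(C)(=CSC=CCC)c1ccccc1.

16

Hydrogens are implicit in SMILES; fill each atom to its normal valence:
  5 × C (aromatic): 1 H each → 5
  3 × C: 1 H each → 3
  2 × C: 3 H each → 6
  1 × C: 2 H
  1 × C: no H
  1 × C (aromatic): no H
  1 × S: no H
  Total hydrogens = 16.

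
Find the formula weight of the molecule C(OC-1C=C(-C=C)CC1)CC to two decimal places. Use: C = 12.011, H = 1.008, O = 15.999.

Molecular formula: C10H16O.
M = 10×12.011 + 16×1.008 + 1×15.999 = 152.24 g/mol.

152.24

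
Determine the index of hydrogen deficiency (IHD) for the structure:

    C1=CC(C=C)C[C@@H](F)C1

Molecular formula from the SMILES: C8H11F.
DoU = (2C + 2 + N − H − X)/2 = (2·8 + 2 + 0 − 11 − 1)/2 = 6/2 = 3.
(Structurally: 1 ring(s) + 2 π bond(s) = 3.)

3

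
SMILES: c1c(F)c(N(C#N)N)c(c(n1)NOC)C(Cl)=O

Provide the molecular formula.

C8H7ClFN5O2

Heavy atoms from the SMILES: 8 C, 1 Cl, 1 F, 5 N, 2 O.
Implicit hydrogens by atom environment:
  4 × C (aromatic): no H
  2 × C: no H
  2 × N: no H
  2 × O: no H
  1 × C: 3 H
  1 × C (aromatic): 1 H
  1 × Cl: no H
  1 × F: no H
  1 × N: 2 H
  1 × N: 1 H
  1 × N (aromatic): no H
  Total hydrogens = 7.
Molecular formula: C8H7ClFN5O2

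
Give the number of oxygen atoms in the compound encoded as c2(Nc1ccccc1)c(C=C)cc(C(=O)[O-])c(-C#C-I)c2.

2

The symbol for oxygen appears 2 times in the SMILES.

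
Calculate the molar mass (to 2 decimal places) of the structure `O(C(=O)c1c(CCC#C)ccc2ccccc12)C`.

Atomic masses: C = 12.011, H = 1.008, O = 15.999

Molecular formula: C16H14O2.
M = 16×12.011 + 14×1.008 + 2×15.999 = 238.29 g/mol.

238.29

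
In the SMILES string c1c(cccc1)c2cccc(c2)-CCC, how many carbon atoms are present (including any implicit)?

The symbol for carbon appears 15 times in the SMILES. Lowercase c denotes aromatic carbon and counts toward C.

15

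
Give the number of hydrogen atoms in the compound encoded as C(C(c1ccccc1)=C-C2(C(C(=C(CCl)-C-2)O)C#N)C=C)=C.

18

Hydrogens are implicit in SMILES; fill each atom to its normal valence:
  5 × C (aromatic): 1 H each → 5
  5 × C: no H
  4 × C: 2 H each → 8
  4 × C: 1 H each → 4
  1 × C (aromatic): no H
  1 × Cl: no H
  1 × N: no H
  1 × O: 1 H
  Total hydrogens = 18.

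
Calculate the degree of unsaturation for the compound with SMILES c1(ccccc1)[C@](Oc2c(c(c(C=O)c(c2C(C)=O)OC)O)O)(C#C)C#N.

14

Molecular formula from the SMILES: C20H15NO6.
DoU = (2C + 2 + N − H − X)/2 = (2·20 + 2 + 1 − 15 − 0)/2 = 28/2 = 14.
(Structurally: 2 ring(s) + 12 π bond(s) = 14.)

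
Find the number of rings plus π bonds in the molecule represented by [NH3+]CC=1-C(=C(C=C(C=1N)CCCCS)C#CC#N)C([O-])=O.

9

Molecular formula from the SMILES: C15H17N3O2S.
DoU = (2C + 2 + N − H − X)/2 = (2·15 + 2 + 3 − 17 − 0)/2 = 18/2 = 9.
(Structurally: 1 ring(s) + 8 π bond(s) = 9.)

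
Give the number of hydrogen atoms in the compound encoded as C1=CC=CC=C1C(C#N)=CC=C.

9

Hydrogens are implicit in SMILES; fill each atom to its normal valence:
  5 × C (aromatic): 1 H each → 5
  2 × C: 1 H each → 2
  2 × C: no H
  1 × C: 2 H
  1 × C (aromatic): no H
  1 × N: no H
  Total hydrogens = 9.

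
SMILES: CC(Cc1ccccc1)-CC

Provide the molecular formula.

C11H16

Heavy atoms from the SMILES: 11 C.
Implicit hydrogens by atom environment:
  5 × C (aromatic): 1 H each → 5
  2 × C: 3 H each → 6
  2 × C: 2 H each → 4
  1 × C: 1 H
  1 × C (aromatic): no H
  Total hydrogens = 16.
Molecular formula: C11H16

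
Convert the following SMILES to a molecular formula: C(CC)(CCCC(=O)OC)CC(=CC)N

Heavy atoms from the SMILES: 12 C, 1 N, 2 O.
Implicit hydrogens by atom environment:
  5 × C: 2 H each → 10
  3 × C: 3 H each → 9
  2 × C: 1 H each → 2
  2 × C: no H
  2 × O: no H
  1 × N: 2 H
  Total hydrogens = 23.
Molecular formula: C12H23NO2

C12H23NO2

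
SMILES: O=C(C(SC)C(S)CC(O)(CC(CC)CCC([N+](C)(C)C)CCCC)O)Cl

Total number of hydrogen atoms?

Hydrogens are implicit in SMILES; fill each atom to its normal valence:
  8 × C: 2 H each → 16
  6 × C: 3 H each → 18
  4 × C: 1 H each → 4
  2 × C: no H
  2 × O: 1 H each → 2
  1 × Cl: no H
  1 × N (charge +1): no H
  1 × O: no H
  1 × S: 1 H
  1 × S: no H
  Total hydrogens = 41.

41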